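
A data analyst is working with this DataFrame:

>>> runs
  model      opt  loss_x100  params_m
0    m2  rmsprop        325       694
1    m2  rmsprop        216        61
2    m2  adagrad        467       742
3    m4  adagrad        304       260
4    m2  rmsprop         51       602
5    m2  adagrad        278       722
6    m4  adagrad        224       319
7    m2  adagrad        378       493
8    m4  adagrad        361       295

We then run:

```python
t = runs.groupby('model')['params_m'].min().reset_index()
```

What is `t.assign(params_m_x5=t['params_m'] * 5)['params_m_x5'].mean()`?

802.5

group by model, min of params_m:
model
m2     61
m4    260
Name: params_m, dtype: int64
reset_index():
  model  params_m
0    m2        61
1    m4       260
add column params_m_x5 = t['params_m'] * 5:
  model  params_m  params_m_x5
0    m2        61          305
1    m4       260         1300
mean of column 'params_m_x5' → 802.5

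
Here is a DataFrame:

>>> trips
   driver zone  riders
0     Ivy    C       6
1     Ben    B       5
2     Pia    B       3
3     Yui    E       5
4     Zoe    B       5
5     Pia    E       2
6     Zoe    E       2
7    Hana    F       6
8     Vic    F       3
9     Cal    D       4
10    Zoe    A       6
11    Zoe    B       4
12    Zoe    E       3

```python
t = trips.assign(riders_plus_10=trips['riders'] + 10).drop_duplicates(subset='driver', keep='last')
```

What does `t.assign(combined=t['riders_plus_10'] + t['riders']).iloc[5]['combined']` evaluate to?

add column riders_plus_10 = trips['riders'] + 10:
   driver zone  riders  riders_plus_10
0     Ivy    C       6              16
1     Ben    B       5              15
2     Pia    B       3              13
3     Yui    E       5              15
4     Zoe    B       5              15
5     Pia    E       2              12
6     Zoe    E       2              12
7    Hana    F       6              16
8     Vic    F       3              13
9     Cal    D       4              14
10    Zoe    A       6              16
11    Zoe    B       4              14
12    Zoe    E       3              13
drop duplicate driver (keep=last):
   driver zone  riders  riders_plus_10
0     Ivy    C       6              16
1     Ben    B       5              15
3     Yui    E       5              15
5     Pia    E       2              12
7    Hana    F       6              16
8     Vic    F       3              13
9     Cal    D       4              14
12    Zoe    E       3              13
add column combined = t['riders_plus_10'] + t['riders']:
   driver zone  riders  riders_plus_10  combined
0     Ivy    C       6              16        22
1     Ben    B       5              15        20
3     Yui    E       5              15        20
5     Pia    E       2              12        14
7    Hana    F       6              16        22
8     Vic    F       3              13        16
9     Cal    D       4              14        18
12    Zoe    E       3              13        16

16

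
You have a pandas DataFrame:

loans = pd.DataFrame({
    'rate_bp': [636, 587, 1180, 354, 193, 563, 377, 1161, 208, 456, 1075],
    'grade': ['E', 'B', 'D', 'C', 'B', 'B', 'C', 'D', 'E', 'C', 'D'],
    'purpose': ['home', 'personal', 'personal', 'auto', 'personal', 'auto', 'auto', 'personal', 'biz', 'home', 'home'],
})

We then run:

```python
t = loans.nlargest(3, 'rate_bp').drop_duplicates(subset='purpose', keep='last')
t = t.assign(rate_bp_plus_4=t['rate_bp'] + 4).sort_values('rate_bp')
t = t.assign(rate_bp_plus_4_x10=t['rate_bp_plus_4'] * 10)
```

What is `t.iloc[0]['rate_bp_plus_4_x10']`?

take 3 rows with largest rate_bp:
    rate_bp grade   purpose
2      1180     D  personal
7      1161     D  personal
10     1075     D      home
drop duplicate purpose (keep=last):
    rate_bp grade   purpose
7      1161     D  personal
10     1075     D      home
add column rate_bp_plus_4 = t['rate_bp'] + 4:
    rate_bp grade   purpose  rate_bp_plus_4
7      1161     D  personal            1165
10     1075     D      home            1079
sort by rate_bp:
    rate_bp grade   purpose  rate_bp_plus_4
10     1075     D      home            1079
7      1161     D  personal            1165
add column rate_bp_plus_4_x10 = t['rate_bp_plus_4'] * 10:
    rate_bp grade   purpose  rate_bp_plus_4  rate_bp_plus_4_x10
10     1075     D      home            1079               10790
7      1161     D  personal            1165               11650
Reading off the value at position 0, column 'rate_bp_plus_4_x10', we get 10790.

10790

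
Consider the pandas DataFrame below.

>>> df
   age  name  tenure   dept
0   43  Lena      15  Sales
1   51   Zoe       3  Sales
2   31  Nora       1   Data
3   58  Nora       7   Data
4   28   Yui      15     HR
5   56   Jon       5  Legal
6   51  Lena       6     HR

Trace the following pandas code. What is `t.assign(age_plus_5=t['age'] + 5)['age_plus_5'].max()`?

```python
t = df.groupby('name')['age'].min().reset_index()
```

61

group by name, min of age:
name
Jon     56
Lena    43
Nora    31
Yui     28
Zoe     51
Name: age, dtype: int64
reset_index():
   name  age
0   Jon   56
1  Lena   43
2  Nora   31
3   Yui   28
4   Zoe   51
add column age_plus_5 = t['age'] + 5:
   name  age  age_plus_5
0   Jon   56          61
1  Lena   43          48
2  Nora   31          36
3   Yui   28          33
4   Zoe   51          56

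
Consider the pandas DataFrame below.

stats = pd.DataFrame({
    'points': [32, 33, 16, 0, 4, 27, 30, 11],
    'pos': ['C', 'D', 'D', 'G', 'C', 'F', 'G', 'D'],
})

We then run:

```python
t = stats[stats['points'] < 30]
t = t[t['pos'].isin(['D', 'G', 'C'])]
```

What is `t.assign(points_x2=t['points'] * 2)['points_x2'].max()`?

filter rows where points < 30:
   points pos
2      16   D
3       0   G
4       4   C
5      27   F
7      11   D
filter rows where pos in ['D', 'G', 'C']:
   points pos
2      16   D
3       0   G
4       4   C
7      11   D
add column points_x2 = t['points'] * 2:
   points pos  points_x2
2      16   D         32
3       0   G          0
4       4   C          8
7      11   D         22

32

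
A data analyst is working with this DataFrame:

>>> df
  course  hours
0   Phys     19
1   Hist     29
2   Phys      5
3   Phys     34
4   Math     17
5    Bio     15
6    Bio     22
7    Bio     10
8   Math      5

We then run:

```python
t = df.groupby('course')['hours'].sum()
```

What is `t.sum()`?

group by course, sum of hours:
course
Bio     47
Hist    29
Math    22
Phys    58
Name: hours, dtype: int64

156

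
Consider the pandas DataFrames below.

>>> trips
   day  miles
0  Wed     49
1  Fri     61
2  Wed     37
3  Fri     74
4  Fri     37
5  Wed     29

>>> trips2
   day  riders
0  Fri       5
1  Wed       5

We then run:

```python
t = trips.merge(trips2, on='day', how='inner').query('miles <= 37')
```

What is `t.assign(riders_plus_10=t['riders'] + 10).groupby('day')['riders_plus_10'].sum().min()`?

15

merge on 'day' (how='inner') → 6 rows:
   day  miles  riders
0  Wed     49       5
1  Fri     61       5
2  Wed     37       5
3  Fri     74       5
4  Fri     37       5
5  Wed     29       5
filter rows where miles <= 37:
   day  miles  riders
2  Wed     37       5
4  Fri     37       5
5  Wed     29       5
add column riders_plus_10 = t['riders'] + 10:
   day  miles  riders  riders_plus_10
2  Wed     37       5              15
4  Fri     37       5              15
5  Wed     29       5              15
group by day, sum of riders_plus_10:
day
Fri    15
Wed    30
Name: riders_plus_10, dtype: int64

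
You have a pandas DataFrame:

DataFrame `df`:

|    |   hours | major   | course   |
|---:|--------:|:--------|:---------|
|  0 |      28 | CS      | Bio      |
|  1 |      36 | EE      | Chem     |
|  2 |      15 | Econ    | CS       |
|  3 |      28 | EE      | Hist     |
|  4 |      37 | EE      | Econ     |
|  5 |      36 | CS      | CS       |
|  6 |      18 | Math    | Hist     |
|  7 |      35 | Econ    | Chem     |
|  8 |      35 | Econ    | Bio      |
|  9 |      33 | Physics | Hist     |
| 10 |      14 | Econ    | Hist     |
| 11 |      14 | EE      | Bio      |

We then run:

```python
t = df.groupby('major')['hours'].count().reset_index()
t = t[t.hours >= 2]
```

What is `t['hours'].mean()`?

group by major, count of hours:
major
CS         2
EE         4
Econ       4
Math       1
Physics    1
Name: hours, dtype: int64
reset_index():
     major  hours
0       CS      2
1       EE      4
2     Econ      4
3     Math      1
4  Physics      1
filter rows where hours >= 2:
  major  hours
0    CS      2
1    EE      4
2  Econ      4

3.33333333333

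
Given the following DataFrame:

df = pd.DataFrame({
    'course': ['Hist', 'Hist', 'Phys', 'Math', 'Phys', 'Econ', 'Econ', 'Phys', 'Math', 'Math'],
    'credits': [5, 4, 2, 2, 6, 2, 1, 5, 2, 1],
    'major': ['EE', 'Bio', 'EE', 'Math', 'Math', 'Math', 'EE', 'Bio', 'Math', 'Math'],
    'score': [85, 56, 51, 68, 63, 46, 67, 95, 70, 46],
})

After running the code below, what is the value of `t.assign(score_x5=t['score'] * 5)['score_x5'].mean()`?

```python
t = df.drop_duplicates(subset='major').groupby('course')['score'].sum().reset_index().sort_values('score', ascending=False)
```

522.5

drop duplicate major (keep=first):
  course  credits major  score
0   Hist        5    EE     85
1   Hist        4   Bio     56
3   Math        2  Math     68
group by course, sum of score:
course
Hist    141
Math     68
Name: score, dtype: int64
reset_index():
  course  score
0   Hist    141
1   Math     68
sort by score descending:
  course  score
0   Hist    141
1   Math     68
add column score_x5 = t['score'] * 5:
  course  score  score_x5
0   Hist    141       705
1   Math     68       340
The mean of column 'score_x5' is 522.5.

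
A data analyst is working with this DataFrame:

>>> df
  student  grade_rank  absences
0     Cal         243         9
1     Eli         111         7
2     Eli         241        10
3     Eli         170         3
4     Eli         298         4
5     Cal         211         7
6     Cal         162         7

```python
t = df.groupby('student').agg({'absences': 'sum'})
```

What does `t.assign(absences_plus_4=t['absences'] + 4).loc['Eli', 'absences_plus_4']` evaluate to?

group by student, sum of absences:
         absences
student          
Cal            23
Eli            24
add column absences_plus_4 = t['absences'] + 4:
         absences  absences_plus_4
student                           
Cal            23               27
Eli            24               28
Hence 28.

28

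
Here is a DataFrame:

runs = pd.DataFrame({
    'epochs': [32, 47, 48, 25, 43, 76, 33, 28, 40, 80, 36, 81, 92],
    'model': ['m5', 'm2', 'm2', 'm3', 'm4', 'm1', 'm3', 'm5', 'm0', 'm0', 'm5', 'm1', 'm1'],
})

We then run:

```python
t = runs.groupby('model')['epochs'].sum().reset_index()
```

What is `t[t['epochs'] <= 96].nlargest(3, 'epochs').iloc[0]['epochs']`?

group by model, sum of epochs:
model
m0    120
m1    249
m2     95
m3     58
m4     43
m5     96
Name: epochs, dtype: int64
reset_index():
  model  epochs
0    m0     120
1    m1     249
2    m2      95
3    m3      58
4    m4      43
5    m5      96
filter rows where epochs <= 96:
  model  epochs
2    m2      95
3    m3      58
4    m4      43
5    m5      96
take 3 rows with largest epochs:
  model  epochs
5    m5      96
2    m2      95
3    m3      58

96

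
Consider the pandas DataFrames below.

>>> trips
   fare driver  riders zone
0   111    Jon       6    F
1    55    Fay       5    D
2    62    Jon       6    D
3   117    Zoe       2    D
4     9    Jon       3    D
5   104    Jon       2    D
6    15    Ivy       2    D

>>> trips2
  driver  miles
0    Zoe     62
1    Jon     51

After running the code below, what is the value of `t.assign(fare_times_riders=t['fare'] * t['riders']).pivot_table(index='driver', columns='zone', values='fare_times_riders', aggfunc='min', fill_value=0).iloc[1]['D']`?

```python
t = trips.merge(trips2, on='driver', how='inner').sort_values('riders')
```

merge on 'driver' (how='inner') → 5 rows:
   fare driver  riders zone  miles
0   111    Jon       6    F     51
1    62    Jon       6    D     51
2   117    Zoe       2    D     62
3     9    Jon       3    D     51
4   104    Jon       2    D     51
sort by riders:
   fare driver  riders zone  miles
2   117    Zoe       2    D     62
4   104    Jon       2    D     51
3     9    Jon       3    D     51
0   111    Jon       6    F     51
1    62    Jon       6    D     51
add column fare_times_riders = t['fare'] * t['riders']:
   fare driver  riders zone  miles  fare_times_riders
2   117    Zoe       2    D     62                234
4   104    Jon       2    D     51                208
3     9    Jon       3    D     51                 27
0   111    Jon       6    F     51                666
1    62    Jon       6    D     51                372
pivot: rows=driver, cols=zone, min(fare_times_riders):
zone      D    F
driver          
Jon      27  666
Zoe     234    0
Taking the value at position 1, column 'D' gives 234.

234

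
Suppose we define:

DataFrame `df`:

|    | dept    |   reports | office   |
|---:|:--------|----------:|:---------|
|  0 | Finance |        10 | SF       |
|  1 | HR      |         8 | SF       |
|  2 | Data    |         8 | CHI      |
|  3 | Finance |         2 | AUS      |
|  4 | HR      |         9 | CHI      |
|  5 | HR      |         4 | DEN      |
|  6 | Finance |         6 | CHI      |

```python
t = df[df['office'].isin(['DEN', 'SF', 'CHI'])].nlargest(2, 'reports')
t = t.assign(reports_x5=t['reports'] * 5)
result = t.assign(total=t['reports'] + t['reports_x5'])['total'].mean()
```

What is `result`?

57.0

filter rows where office in ['DEN', 'SF', 'CHI']:
      dept  reports office
0  Finance       10     SF
1       HR        8     SF
2     Data        8    CHI
4       HR        9    CHI
5       HR        4    DEN
6  Finance        6    CHI
take 2 rows with largest reports:
      dept  reports office
0  Finance       10     SF
4       HR        9    CHI
add column reports_x5 = t['reports'] * 5:
      dept  reports office  reports_x5
0  Finance       10     SF          50
4       HR        9    CHI          45
add column total = t['reports'] + t['reports_x5']:
      dept  reports office  reports_x5  total
0  Finance       10     SF          50     60
4       HR        9    CHI          45     54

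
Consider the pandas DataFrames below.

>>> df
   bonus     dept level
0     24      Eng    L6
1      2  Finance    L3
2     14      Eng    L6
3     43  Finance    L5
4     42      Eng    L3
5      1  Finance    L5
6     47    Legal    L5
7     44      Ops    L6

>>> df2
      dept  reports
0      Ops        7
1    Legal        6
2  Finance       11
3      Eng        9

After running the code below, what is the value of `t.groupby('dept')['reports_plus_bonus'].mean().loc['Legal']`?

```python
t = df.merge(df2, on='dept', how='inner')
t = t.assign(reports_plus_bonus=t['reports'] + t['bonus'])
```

53.0

merge on 'dept' (how='inner') → 8 rows:
   bonus     dept level  reports
0     24      Eng    L6        9
1      2  Finance    L3       11
2     14      Eng    L6        9
3     43  Finance    L5       11
4     42      Eng    L3        9
5      1  Finance    L5       11
6     47    Legal    L5        6
7     44      Ops    L6        7
add column reports_plus_bonus = t['reports'] + t['bonus']:
   bonus     dept level  reports  reports_plus_bonus
0     24      Eng    L6        9                  33
1      2  Finance    L3       11                  13
2     14      Eng    L6        9                  23
3     43  Finance    L5       11                  54
4     42      Eng    L3        9                  51
5      1  Finance    L5       11                  12
6     47    Legal    L5        6                  53
7     44      Ops    L6        7                  51
group by dept, mean of reports_plus_bonus:
dept
Eng        35.666667
Finance    26.333333
Legal      53.000000
Ops        51.000000
Name: reports_plus_bonus, dtype: float64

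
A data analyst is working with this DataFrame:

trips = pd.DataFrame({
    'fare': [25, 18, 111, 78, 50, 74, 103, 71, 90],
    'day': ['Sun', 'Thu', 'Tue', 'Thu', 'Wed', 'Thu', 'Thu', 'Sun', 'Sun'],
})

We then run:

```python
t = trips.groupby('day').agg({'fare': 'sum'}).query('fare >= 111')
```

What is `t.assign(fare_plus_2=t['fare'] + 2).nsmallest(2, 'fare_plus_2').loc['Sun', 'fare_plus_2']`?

188

group by day, sum of fare:
     fare
day      
Sun   186
Thu   273
Tue   111
Wed    50
filter rows where fare >= 111:
     fare
day      
Sun   186
Thu   273
Tue   111
add column fare_plus_2 = t['fare'] + 2:
     fare  fare_plus_2
day                   
Sun   186          188
Thu   273          275
Tue   111          113
take 2 rows with smallest fare_plus_2:
     fare  fare_plus_2
day                   
Tue   111          113
Sun   186          188
value at row 'Sun', column 'fare_plus_2' → 188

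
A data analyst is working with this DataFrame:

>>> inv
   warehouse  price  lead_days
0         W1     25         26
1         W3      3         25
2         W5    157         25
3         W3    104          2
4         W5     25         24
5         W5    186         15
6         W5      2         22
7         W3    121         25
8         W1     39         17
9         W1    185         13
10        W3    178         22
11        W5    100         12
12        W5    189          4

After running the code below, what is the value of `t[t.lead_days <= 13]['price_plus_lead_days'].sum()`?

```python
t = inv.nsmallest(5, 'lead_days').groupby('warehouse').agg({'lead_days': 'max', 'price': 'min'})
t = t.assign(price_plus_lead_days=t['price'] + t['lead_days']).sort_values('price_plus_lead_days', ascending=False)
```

304

take 5 rows with smallest lead_days:
   warehouse  price  lead_days
3         W3    104          2
12        W5    189          4
11        W5    100         12
9         W1    185         13
5         W5    186         15
group by warehouse: max(lead_days), min(price):
           lead_days  price
warehouse                  
W1                13    185
W3                 2    104
W5                15    100
add column price_plus_lead_days = t['price'] + t['lead_days']:
           lead_days  price  price_plus_lead_days
warehouse                                        
W1                13    185                   198
W3                 2    104                   106
W5                15    100                   115
sort by price_plus_lead_days descending:
           lead_days  price  price_plus_lead_days
warehouse                                        
W1                13    185                   198
W5                15    100                   115
W3                 2    104                   106
filter rows where lead_days <= 13:
           lead_days  price  price_plus_lead_days
warehouse                                        
W1                13    185                   198
W3                 2    104                   106
sum of column 'price_plus_lead_days' → 304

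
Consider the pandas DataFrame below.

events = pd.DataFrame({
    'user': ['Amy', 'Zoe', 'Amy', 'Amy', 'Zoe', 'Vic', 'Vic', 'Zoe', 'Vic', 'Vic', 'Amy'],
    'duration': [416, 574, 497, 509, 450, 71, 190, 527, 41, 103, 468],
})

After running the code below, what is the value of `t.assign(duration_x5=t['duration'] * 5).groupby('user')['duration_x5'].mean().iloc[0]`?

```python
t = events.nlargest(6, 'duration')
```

take 6 rows with largest duration:
   user  duration
1   Zoe       574
7   Zoe       527
3   Amy       509
2   Amy       497
10  Amy       468
4   Zoe       450
add column duration_x5 = t['duration'] * 5:
   user  duration  duration_x5
1   Zoe       574         2870
7   Zoe       527         2635
3   Amy       509         2545
2   Amy       497         2485
10  Amy       468         2340
4   Zoe       450         2250
group by user, mean of duration_x5:
user
Amy    2456.666667
Zoe    2585.000000
Name: duration_x5, dtype: float64
Then the value at position 0: 2456.66666667

2456.66666667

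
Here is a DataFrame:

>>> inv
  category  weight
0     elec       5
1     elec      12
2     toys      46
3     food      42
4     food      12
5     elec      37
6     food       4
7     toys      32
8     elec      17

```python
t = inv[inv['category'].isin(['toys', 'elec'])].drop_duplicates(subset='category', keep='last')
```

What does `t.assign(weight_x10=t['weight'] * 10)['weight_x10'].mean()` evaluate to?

filter rows where category in ['toys', 'elec']:
  category  weight
0     elec       5
1     elec      12
2     toys      46
5     elec      37
7     toys      32
8     elec      17
drop duplicate category (keep=last):
  category  weight
7     toys      32
8     elec      17
add column weight_x10 = t['weight'] * 10:
  category  weight  weight_x10
7     toys      32         320
8     elec      17         170
So mean() = 245.0.

245.0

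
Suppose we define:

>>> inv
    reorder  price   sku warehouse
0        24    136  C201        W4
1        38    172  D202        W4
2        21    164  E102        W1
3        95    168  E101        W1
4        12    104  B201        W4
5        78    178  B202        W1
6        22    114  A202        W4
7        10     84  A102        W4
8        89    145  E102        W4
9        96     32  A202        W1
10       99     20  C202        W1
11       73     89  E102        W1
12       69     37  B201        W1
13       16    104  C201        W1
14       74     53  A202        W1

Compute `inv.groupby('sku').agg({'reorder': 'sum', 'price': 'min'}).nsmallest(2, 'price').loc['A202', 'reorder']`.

group by sku: sum(reorder), min(price):
      reorder  price
sku                 
A102       10     84
A202      192     32
B201       81     37
B202       78    178
C201       40    104
C202       99     20
D202       38    172
E101       95    168
E102      183     89
take 2 rows with smallest price:
      reorder  price
sku                 
C202       99     20
A202      192     32
value at row 'A202', column 'reorder' → 192

192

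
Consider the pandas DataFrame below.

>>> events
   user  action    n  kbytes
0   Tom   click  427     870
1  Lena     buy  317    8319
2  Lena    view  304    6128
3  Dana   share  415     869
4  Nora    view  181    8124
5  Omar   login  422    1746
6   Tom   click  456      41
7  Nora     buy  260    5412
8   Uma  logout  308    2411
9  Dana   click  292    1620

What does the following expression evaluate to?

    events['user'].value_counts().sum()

10

value_counts of user:
user
Tom     2
Lena    2
Dana    2
Nora    2
Omar    1
Uma     1
Name: count, dtype: int64
So sum() = 10.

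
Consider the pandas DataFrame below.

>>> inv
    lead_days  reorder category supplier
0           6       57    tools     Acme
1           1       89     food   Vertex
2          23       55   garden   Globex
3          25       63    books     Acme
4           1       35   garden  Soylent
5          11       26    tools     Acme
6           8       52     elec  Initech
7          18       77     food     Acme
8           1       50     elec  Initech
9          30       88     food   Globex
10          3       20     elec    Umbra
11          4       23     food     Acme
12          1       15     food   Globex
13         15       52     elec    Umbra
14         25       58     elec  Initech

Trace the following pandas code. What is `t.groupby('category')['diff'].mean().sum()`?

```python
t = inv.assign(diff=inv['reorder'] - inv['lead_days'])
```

187.6

add column diff = inv['reorder'] - inv['lead_days']:
    lead_days  reorder category supplier  diff
0           6       57    tools     Acme    51
1           1       89     food   Vertex    88
2          23       55   garden   Globex    32
3          25       63    books     Acme    38
4           1       35   garden  Soylent    34
5          11       26    tools     Acme    15
6           8       52     elec  Initech    44
7          18       77     food     Acme    59
8           1       50     elec  Initech    49
9          30       88     food   Globex    58
10          3       20     elec    Umbra    17
11          4       23     food     Acme    19
12          1       15     food   Globex    14
13         15       52     elec    Umbra    37
14         25       58     elec  Initech    33
group by category, mean of diff:
category
books     38.0
elec      36.0
food      47.6
garden    33.0
tools     33.0
Name: diff, dtype: float64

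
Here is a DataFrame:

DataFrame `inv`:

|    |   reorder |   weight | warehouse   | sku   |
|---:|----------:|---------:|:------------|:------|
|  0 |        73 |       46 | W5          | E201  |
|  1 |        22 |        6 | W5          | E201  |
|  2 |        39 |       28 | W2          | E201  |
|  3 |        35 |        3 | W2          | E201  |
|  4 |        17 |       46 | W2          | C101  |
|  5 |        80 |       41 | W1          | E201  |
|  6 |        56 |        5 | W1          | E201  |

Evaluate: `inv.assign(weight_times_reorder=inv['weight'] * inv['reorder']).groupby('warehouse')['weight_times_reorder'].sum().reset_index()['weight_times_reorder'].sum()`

9029

add column weight_times_reorder = inv['weight'] * inv['reorder']:
   reorder  weight warehouse   sku  weight_times_reorder
0       73      46        W5  E201                  3358
1       22       6        W5  E201                   132
2       39      28        W2  E201                  1092
3       35       3        W2  E201                   105
4       17      46        W2  C101                   782
5       80      41        W1  E201                  3280
6       56       5        W1  E201                   280
group by warehouse, sum of weight_times_reorder:
warehouse
W1    3560
W2    1979
W5    3490
Name: weight_times_reorder, dtype: int64
reset_index():
  warehouse  weight_times_reorder
0        W1                  3560
1        W2                  1979
2        W5                  3490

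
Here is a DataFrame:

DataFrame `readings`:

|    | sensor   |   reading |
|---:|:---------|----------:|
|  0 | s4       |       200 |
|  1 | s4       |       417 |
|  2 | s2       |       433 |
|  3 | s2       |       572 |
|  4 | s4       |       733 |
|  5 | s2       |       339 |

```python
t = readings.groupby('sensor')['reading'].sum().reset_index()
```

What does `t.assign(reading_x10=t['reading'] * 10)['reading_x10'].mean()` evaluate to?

13470.0

group by sensor, sum of reading:
sensor
s2    1344
s4    1350
Name: reading, dtype: int64
reset_index():
  sensor  reading
0     s2     1344
1     s4     1350
add column reading_x10 = t['reading'] * 10:
  sensor  reading  reading_x10
0     s2     1344        13440
1     s4     1350        13500
mean of column 'reading_x10' → 13470.0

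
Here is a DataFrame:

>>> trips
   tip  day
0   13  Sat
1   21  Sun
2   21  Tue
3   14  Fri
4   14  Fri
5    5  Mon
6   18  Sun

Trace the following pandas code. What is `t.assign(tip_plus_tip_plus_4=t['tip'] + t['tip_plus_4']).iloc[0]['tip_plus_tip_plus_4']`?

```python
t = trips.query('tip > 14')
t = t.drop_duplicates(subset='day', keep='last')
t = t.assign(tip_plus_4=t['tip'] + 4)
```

filter rows where tip > 14:
   tip  day
1   21  Sun
2   21  Tue
6   18  Sun
drop duplicate day (keep=last):
   tip  day
2   21  Tue
6   18  Sun
add column tip_plus_4 = t['tip'] + 4:
   tip  day  tip_plus_4
2   21  Tue          25
6   18  Sun          22
add column tip_plus_tip_plus_4 = t['tip'] + t['tip_plus_4']:
   tip  day  tip_plus_4  tip_plus_tip_plus_4
2   21  Tue          25                   46
6   18  Sun          22                   40
value at position 0, column 'tip_plus_tip_plus_4' → 46

46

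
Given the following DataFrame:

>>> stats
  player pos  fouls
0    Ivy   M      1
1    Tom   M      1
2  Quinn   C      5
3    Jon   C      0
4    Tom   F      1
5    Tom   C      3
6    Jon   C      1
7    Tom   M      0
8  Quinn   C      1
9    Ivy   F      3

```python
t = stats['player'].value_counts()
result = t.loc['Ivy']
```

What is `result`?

value_counts of player:
player
Tom      4
Ivy      2
Quinn    2
Jon      2
Name: count, dtype: int64

2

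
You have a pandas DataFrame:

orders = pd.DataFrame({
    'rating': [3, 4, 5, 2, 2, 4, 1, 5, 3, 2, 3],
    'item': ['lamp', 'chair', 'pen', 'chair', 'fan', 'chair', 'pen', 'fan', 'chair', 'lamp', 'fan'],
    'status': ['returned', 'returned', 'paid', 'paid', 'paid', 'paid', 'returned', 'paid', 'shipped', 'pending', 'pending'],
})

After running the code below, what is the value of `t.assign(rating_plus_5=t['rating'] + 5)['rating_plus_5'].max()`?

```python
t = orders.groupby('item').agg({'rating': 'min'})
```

group by item, min of rating:
       rating
item         
chair       2
fan         2
lamp        2
pen         1
add column rating_plus_5 = t['rating'] + 5:
       rating  rating_plus_5
item                        
chair       2              7
fan         2              7
lamp        2              7
pen         1              6

7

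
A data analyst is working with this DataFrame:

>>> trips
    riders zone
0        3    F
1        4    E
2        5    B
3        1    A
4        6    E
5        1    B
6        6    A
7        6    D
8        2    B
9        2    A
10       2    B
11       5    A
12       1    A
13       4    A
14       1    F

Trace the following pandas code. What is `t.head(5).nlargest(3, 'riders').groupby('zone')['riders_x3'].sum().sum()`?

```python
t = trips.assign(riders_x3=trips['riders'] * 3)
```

45

add column riders_x3 = trips['riders'] * 3:
    riders zone  riders_x3
0        3    F          9
1        4    E         12
2        5    B         15
3        1    A          3
4        6    E         18
5        1    B          3
6        6    A         18
7        6    D         18
8        2    B          6
9        2    A          6
10       2    B          6
11       5    A         15
12       1    A          3
13       4    A         12
14       1    F          3
take first 5 rows:
   riders zone  riders_x3
0       3    F          9
1       4    E         12
2       5    B         15
3       1    A          3
4       6    E         18
take 3 rows with largest riders:
   riders zone  riders_x3
4       6    E         18
2       5    B         15
1       4    E         12
group by zone, sum of riders_x3:
zone
B    15
E    30
Name: riders_x3, dtype: int64
Then the sum of the resulting series: 45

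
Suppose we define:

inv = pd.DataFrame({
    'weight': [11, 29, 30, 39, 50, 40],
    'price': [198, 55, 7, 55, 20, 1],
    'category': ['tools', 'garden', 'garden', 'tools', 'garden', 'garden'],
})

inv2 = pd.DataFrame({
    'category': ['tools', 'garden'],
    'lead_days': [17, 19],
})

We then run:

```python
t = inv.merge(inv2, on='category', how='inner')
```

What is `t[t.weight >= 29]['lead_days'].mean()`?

merge on 'category' (how='inner') → 6 rows:
   weight  price category  lead_days
0      11    198    tools         17
1      29     55   garden         19
2      30      7   garden         19
3      39     55    tools         17
4      50     20   garden         19
5      40      1   garden         19
filter rows where weight >= 29:
   weight  price category  lead_days
1      29     55   garden         19
2      30      7   garden         19
3      39     55    tools         17
4      50     20   garden         19
5      40      1   garden         19
Then the mean of column 'lead_days': 18.6

18.6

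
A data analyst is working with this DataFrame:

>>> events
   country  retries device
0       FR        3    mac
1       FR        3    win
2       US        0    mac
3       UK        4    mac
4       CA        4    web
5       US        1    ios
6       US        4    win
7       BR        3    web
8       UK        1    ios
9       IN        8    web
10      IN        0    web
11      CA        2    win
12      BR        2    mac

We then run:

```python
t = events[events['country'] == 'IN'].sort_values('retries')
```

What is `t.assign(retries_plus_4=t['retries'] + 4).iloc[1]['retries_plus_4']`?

12

filter rows where country == 'IN':
   country  retries device
9       IN        8    web
10      IN        0    web
sort by retries:
   country  retries device
10      IN        0    web
9       IN        8    web
add column retries_plus_4 = t['retries'] + 4:
   country  retries device  retries_plus_4
10      IN        0    web               4
9       IN        8    web              12
Taking the value at position 1, column 'retries_plus_4' gives 12.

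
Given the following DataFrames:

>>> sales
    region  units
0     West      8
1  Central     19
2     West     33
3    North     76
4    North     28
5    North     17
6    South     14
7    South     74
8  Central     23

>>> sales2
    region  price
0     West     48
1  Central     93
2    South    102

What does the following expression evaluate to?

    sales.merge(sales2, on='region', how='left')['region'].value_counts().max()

3

merge on 'region' (how='left') → 9 rows:
    region  units  price
0     West      8   48.0
1  Central     19   93.0
2     West     33   48.0
3    North     76    NaN
4    North     28    NaN
5    North     17    NaN
6    South     14  102.0
7    South     74  102.0
8  Central     23   93.0
value_counts of region:
region
North      3
West       2
Central    2
South      2
Name: count, dtype: int64
Hence 3.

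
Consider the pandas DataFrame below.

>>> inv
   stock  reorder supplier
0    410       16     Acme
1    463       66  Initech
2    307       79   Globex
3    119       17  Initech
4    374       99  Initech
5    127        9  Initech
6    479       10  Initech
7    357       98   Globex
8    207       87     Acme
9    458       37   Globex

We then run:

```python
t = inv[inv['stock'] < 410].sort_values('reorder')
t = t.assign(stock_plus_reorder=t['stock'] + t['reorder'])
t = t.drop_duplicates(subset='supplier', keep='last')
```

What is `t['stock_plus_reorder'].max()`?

filter rows where stock < 410:
   stock  reorder supplier
2    307       79   Globex
3    119       17  Initech
4    374       99  Initech
5    127        9  Initech
7    357       98   Globex
8    207       87     Acme
sort by reorder:
   stock  reorder supplier
5    127        9  Initech
3    119       17  Initech
2    307       79   Globex
8    207       87     Acme
7    357       98   Globex
4    374       99  Initech
add column stock_plus_reorder = t['stock'] + t['reorder']:
   stock  reorder supplier  stock_plus_reorder
5    127        9  Initech                 136
3    119       17  Initech                 136
2    307       79   Globex                 386
8    207       87     Acme                 294
7    357       98   Globex                 455
4    374       99  Initech                 473
drop duplicate supplier (keep=last):
   stock  reorder supplier  stock_plus_reorder
8    207       87     Acme                 294
7    357       98   Globex                 455
4    374       99  Initech                 473
So max() = 473.

473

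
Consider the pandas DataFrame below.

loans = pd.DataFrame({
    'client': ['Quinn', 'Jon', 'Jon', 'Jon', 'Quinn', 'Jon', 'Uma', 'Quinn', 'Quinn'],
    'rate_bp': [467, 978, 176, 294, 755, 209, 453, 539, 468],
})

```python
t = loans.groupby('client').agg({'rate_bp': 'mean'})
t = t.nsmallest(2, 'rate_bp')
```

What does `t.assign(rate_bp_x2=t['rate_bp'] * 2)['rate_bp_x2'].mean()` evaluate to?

group by client, mean of rate_bp:
        rate_bp
client         
Jon      414.25
Quinn    557.25
Uma      453.00
take 2 rows with smallest rate_bp:
        rate_bp
client         
Jon      414.25
Uma      453.00
add column rate_bp_x2 = t['rate_bp'] * 2:
        rate_bp  rate_bp_x2
client                     
Jon      414.25       828.5
Uma      453.00       906.0

867.25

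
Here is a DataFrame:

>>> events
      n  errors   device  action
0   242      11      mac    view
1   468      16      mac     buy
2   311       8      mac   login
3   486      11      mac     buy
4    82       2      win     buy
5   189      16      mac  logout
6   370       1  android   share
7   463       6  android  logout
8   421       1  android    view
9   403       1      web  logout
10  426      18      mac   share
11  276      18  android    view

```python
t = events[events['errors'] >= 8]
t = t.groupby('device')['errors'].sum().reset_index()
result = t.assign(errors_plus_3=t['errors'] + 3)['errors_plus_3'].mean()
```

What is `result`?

52.0

filter rows where errors >= 8:
      n  errors   device  action
0   242      11      mac    view
1   468      16      mac     buy
2   311       8      mac   login
3   486      11      mac     buy
5   189      16      mac  logout
10  426      18      mac   share
11  276      18  android    view
group by device, sum of errors:
device
android    18
mac        80
Name: errors, dtype: int64
reset_index():
    device  errors
0  android      18
1      mac      80
add column errors_plus_3 = t['errors'] + 3:
    device  errors  errors_plus_3
0  android      18             21
1      mac      80             83
Then the mean of column 'errors_plus_3': 52.0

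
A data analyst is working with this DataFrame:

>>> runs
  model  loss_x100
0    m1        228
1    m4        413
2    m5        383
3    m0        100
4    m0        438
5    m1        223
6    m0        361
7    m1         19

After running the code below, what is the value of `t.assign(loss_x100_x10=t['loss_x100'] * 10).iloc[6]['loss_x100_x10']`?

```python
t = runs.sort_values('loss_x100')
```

4130

sort by loss_x100:
  model  loss_x100
7    m1         19
3    m0        100
5    m1        223
0    m1        228
6    m0        361
2    m5        383
1    m4        413
4    m0        438
add column loss_x100_x10 = t['loss_x100'] * 10:
  model  loss_x100  loss_x100_x10
7    m1         19            190
3    m0        100           1000
5    m1        223           2230
0    m1        228           2280
6    m0        361           3610
2    m5        383           3830
1    m4        413           4130
4    m0        438           4380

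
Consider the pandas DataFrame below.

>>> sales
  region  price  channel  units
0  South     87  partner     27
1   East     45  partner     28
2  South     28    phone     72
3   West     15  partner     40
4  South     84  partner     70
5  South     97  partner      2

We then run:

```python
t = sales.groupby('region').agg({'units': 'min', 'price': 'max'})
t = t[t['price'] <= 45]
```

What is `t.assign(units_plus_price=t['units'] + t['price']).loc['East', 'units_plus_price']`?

73

group by region: min(units), max(price):
        units  price
region              
East       28     45
South       2     97
West       40     15
filter rows where price <= 45:
        units  price
region              
East       28     45
West       40     15
add column units_plus_price = t['units'] + t['price']:
        units  price  units_plus_price
region                                
East       28     45                73
West       40     15                55
So loc['East', 'units_plus_price'] = 73.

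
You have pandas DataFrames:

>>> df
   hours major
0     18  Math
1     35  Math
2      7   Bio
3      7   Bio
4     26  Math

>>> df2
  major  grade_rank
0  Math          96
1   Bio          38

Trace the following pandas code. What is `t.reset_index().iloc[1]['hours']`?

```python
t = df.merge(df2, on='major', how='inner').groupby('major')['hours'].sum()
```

79

merge on 'major' (how='inner') → 5 rows:
   hours major  grade_rank
0     18  Math          96
1     35  Math          96
2      7   Bio          38
3      7   Bio          38
4     26  Math          96
group by major, sum of hours:
major
Bio     14
Math    79
Name: hours, dtype: int64
reset_index():
  major  hours
0   Bio     14
1  Math     79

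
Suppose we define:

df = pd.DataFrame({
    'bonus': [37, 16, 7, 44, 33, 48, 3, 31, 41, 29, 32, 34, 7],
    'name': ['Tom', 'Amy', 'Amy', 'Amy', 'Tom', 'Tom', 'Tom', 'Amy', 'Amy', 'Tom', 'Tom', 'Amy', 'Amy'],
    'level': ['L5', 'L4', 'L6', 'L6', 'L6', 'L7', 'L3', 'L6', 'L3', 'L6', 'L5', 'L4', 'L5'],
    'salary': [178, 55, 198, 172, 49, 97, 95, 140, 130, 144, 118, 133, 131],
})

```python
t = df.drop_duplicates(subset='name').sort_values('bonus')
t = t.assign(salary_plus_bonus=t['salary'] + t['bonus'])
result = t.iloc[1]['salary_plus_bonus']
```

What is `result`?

215

drop duplicate name (keep=first):
   bonus name level  salary
0     37  Tom    L5     178
1     16  Amy    L4      55
sort by bonus:
   bonus name level  salary
1     16  Amy    L4      55
0     37  Tom    L5     178
add column salary_plus_bonus = t['salary'] + t['bonus']:
   bonus name level  salary  salary_plus_bonus
1     16  Amy    L4      55                 71
0     37  Tom    L5     178                215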